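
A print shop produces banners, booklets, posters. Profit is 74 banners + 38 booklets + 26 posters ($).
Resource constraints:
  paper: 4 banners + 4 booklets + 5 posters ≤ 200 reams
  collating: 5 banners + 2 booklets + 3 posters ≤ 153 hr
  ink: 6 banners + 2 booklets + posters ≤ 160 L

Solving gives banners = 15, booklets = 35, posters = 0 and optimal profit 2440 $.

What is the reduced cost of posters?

-8

Check each constraint at x*: paper 200/200 (tight); collating 145/153 (slack 8); ink 160/160 (tight).
Since collating is not tight, its dual is 0.
The binding rows give the dual system: 4·y_paper + 6·y_ink = 74 and 4·y_paper + 2·y_ink = 38.
Solving: y_paper = 5, y_ink = 9.
Reduced cost of posters: c₃ − yᵀa₃ = 26 − (5·5 + 9·1) = 26 − 34 = -8.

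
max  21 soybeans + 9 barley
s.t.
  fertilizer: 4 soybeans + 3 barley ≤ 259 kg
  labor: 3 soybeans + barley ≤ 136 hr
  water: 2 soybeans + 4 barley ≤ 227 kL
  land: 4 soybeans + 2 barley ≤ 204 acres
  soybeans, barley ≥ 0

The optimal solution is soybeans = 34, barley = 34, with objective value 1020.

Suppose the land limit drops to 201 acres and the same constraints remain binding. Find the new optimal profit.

1011

Check each constraint at x*: fertilizer 238/259 (slack 21); labor 136/136 (tight); water 204/227 (slack 23); land 204/204 (tight).
Slack constraints have shadow price 0 (complementary slackness).
The binding rows give the dual system: 3·y_labor + 4·y_land = 21 and 1·y_labor + 2·y_land = 9.
This yields shadow prices y_labor = 3, y_land = 3.
Δz = y_land·Δb = 3 × (-3) = -9, so new z* = 1020 − 9 = 1011.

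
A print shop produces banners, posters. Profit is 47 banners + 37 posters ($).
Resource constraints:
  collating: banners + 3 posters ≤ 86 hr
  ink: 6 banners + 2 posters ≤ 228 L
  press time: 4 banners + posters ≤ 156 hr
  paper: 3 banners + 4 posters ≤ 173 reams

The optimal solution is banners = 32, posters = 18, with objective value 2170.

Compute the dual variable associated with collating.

8

At the optimum: collating uses 86 of 86 (binding); ink uses 228 of 228 (binding); press time uses 146 of 156 (slack = 10); paper uses 168 of 173 (slack = 5).
Since press time, paper are not tight, their duals are 0.
The binding rows give the dual system: 1·y_collating + 6·y_ink = 47 and 3·y_collating + 2·y_ink = 37.
This yields shadow prices y_collating = 8, y_ink = 6.5.
Shadow price of collating = 8.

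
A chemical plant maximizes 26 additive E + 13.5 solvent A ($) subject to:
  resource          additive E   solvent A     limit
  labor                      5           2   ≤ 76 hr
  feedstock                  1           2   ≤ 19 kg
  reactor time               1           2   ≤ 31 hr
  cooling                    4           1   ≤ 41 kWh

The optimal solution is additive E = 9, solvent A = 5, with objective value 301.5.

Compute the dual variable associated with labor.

0

At the optimum: labor uses 55 of 76 (slack = 21); feedstock uses 19 of 19 (binding); reactor time uses 19 of 31 (slack = 12); cooling uses 41 of 41 (binding).
Slack constraints have shadow price 0 (complementary slackness).
Dual feasibility on the basic columns requires 1·y_feedstock + 4·y_cooling = 26, 2·y_feedstock + 1·y_cooling = 13.5.
→ y_feedstock = 4 and y_cooling = 5.5.
Shadow price of labor = 0.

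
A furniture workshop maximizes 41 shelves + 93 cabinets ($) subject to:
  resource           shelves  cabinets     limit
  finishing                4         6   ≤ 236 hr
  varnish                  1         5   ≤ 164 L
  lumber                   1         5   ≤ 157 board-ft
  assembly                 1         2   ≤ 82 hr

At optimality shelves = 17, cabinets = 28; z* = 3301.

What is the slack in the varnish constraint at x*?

7

varnish used = 1·17 + 5·28 = 157; slack = 164 − 157 = 7.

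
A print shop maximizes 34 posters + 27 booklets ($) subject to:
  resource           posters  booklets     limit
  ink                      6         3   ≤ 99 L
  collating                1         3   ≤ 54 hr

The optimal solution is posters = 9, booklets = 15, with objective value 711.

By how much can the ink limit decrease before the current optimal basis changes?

45

Binding constraints: ink, collating. The basis is B = [[6,3],[1,3]] with det 15.
Per unit decrease in ink, x* moves by d = (-0.2, 0.0667).
The basis stays optimal until posters reaches 0; allowable decrease = 45 L.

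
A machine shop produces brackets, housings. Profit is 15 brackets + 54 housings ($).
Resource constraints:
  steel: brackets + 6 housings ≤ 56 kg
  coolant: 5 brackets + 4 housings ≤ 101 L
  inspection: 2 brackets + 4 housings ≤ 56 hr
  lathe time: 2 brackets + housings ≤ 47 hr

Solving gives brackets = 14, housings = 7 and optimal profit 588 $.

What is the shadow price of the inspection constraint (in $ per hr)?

Binding: steel and inspection. Non-binding: coolant (3 unused), lathe time (12 unused).
Slack constraints have shadow price 0 (complementary slackness).
From A_Bᵀ y = c: 1·y_steel + 2·y_inspection = 15; 6·y_steel + 4·y_inspection = 54.
This yields shadow prices y_steel = 6, y_inspection = 4.5.
Shadow price of inspection = 4.5.

4.5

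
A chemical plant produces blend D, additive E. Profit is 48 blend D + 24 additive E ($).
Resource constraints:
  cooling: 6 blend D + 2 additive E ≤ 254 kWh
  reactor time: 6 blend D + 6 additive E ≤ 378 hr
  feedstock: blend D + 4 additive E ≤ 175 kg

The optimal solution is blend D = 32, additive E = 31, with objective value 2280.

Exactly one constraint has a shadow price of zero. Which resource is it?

cooling: 254/254 (binding)
reactor time: 378/378 (binding)
feedstock: 156/175 (slack 19)
By complementary slackness, a constraint with positive slack has shadow price 0 → feedstock.

feedstock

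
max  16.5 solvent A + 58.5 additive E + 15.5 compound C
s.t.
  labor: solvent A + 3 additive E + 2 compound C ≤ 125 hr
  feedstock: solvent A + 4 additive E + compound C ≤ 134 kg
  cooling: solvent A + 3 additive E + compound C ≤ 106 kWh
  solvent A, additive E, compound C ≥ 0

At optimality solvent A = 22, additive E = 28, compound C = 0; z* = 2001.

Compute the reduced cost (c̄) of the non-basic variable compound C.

At the optimum: labor uses 106 of 125 (slack = 19); feedstock uses 134 of 134 (binding); cooling uses 106 of 106 (binding).
Slack constraints have shadow price 0 (complementary slackness).
From A_Bᵀ y = c: 1·y_feedstock + 1·y_cooling = 16.5; 4·y_feedstock + 3·y_cooling = 58.5.
This yields shadow prices y_feedstock = 9, y_cooling = 7.5.
Reduced cost of compound C: c₃ − yᵀa₃ = 15.5 − (9·1 + 7.5·1) = 15.5 − 16.5 = -1.

-1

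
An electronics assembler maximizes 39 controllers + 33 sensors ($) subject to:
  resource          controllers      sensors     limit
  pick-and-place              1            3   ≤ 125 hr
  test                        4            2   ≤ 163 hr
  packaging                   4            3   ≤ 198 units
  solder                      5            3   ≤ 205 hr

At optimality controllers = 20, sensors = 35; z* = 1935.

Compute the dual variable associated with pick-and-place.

Binding: pick-and-place and solder. Non-binding: test (13 unused), packaging (13 unused).
Slack constraints have shadow price 0 (complementary slackness).
From A_Bᵀ y = c: 1·y_pick-and-place + 5·y_solder = 39; 3·y_pick-and-place + 3·y_solder = 33.
→ y_pick-and-place = 4 and y_solder = 7.
Shadow price of pick-and-place = 4.

4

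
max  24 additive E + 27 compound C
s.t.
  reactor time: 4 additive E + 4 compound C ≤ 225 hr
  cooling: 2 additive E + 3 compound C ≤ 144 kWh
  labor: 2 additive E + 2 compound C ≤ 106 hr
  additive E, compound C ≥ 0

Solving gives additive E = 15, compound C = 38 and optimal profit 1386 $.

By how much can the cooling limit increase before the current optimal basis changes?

15

Binding constraints: cooling, labor. The basis is B = [[2,3],[2,2]] with det -2.
Per unit increase in cooling, x* moves by d = (-1, 1).
The basis stays optimal until additive E reaches 0; allowable increase = 15 kWh.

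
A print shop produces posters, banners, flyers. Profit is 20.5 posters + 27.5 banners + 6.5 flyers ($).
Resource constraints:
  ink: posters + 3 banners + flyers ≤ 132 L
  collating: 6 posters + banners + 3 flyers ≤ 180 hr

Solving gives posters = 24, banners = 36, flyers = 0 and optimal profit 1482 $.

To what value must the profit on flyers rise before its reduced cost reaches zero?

14.5

Both ink and collating are binding at x*.
The binding rows give the dual system: 1·y_ink + 6·y_collating = 20.5 and 3·y_ink + 1·y_collating = 27.5.
Solving: y_ink = 8.5, y_collating = 2.
flyers enters the basis when its profit ≥ yᵀa₃ = 8.5·1 + 2·3 = 14.5.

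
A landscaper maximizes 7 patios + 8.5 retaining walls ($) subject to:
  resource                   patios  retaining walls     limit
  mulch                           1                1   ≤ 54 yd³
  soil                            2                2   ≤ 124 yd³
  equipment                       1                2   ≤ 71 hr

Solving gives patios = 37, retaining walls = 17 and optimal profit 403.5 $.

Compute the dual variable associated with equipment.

1.5

At the optimum: mulch uses 54 of 54 (binding); soil uses 108 of 124 (slack = 16); equipment uses 71 of 71 (binding).
Since soil is not tight, its dual is 0.
Dual feasibility on the basic columns requires 1·y_mulch + 1·y_equipment = 7, 1·y_mulch + 2·y_equipment = 8.5.
Solving: y_mulch = 5.5, y_equipment = 1.5.
Shadow price of equipment = 1.5.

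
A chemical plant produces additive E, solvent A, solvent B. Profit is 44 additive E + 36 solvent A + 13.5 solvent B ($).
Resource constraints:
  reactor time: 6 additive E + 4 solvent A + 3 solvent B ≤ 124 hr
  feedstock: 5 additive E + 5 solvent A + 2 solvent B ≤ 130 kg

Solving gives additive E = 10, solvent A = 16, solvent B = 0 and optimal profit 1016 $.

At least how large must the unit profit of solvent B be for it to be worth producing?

20

At the optimum: reactor time uses 124 of 124 (binding); feedstock uses 130 of 130 (binding).
The binding rows give the dual system: 6·y_reactor time + 5·y_feedstock = 44 and 4·y_reactor time + 5·y_feedstock = 36.
→ y_reactor time = 4 and y_feedstock = 4.
solvent B enters the basis when its profit ≥ yᵀa₃ = 4·3 + 4·2 = 20.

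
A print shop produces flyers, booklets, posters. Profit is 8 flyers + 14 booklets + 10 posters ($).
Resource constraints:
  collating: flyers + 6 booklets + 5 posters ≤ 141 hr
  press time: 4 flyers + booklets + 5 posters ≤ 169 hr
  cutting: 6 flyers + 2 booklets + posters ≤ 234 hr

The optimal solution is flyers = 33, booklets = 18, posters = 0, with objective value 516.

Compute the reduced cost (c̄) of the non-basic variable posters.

-1

Binding: collating and cutting. Non-binding: press time (19 unused).
By complementary slackness, y = 0 for the non-binding constraint.
The binding rows give the dual system: 1·y_collating + 6·y_cutting = 8 and 6·y_collating + 2·y_cutting = 14.
Solving: y_collating = 2, y_cutting = 1.
Reduced cost of posters: c₃ − yᵀa₃ = 10 − (2·5 + 1·1) = 10 − 11 = -1.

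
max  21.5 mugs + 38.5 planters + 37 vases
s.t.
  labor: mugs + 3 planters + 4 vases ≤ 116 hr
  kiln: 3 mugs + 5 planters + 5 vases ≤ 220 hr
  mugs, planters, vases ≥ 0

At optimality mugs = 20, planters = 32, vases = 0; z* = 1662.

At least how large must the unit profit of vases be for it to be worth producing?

40.5

Both labor and kiln are binding at x*.
From A_Bᵀ y = c: 1·y_labor + 3·y_kiln = 21.5; 3·y_labor + 5·y_kiln = 38.5.
This yields shadow prices y_labor = 2, y_kiln = 6.5.
vases enters the basis when its profit ≥ yᵀa₃ = 2·4 + 6.5·5 = 40.5.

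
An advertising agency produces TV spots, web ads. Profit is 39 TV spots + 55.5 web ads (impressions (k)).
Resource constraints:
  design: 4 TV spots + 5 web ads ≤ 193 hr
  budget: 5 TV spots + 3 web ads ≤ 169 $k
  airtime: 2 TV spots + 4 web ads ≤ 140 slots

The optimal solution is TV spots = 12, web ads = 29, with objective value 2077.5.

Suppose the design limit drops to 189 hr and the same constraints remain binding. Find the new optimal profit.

Check each constraint at x*: design 193/193 (tight); budget 147/169 (slack 22); airtime 140/140 (tight).
Slack constraints have shadow price 0 (complementary slackness).
From A_Bᵀ y = c: 4·y_design + 2·y_airtime = 39; 5·y_design + 4·y_airtime = 55.5.
Solving: y_design = 7.5, y_airtime = 4.5.
Δz = y_design·Δb = 7.5 × (-4) = -30, so new z* = 2077.5 − 30 = 2047.5.

2047.5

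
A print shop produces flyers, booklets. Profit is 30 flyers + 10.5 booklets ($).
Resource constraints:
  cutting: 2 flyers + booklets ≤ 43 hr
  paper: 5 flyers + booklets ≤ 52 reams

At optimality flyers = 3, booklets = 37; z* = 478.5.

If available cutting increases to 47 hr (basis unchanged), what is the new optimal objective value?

508.5

At the optimum: cutting uses 43 of 43 (binding); paper uses 52 of 52 (binding).
The binding rows give the dual system: 2·y_cutting + 5·y_paper = 30 and 1·y_cutting + 1·y_paper = 10.5.
This yields shadow prices y_cutting = 7.5, y_paper = 3.
Δz = y_cutting·Δb = 7.5 × (4) = 30, so new z* = 478.5 + 30 = 508.5.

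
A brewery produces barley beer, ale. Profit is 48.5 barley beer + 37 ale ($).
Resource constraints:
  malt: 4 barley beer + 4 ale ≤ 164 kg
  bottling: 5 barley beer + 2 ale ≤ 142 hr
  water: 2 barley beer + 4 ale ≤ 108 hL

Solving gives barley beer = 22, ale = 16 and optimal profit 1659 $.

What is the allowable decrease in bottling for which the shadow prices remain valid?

Binding constraints: bottling, water. The basis is B = [[5,2],[2,4]] with det 16.
Per unit decrease in bottling, x* moves by d = (-0.25, 0.125).
The basis stays optimal until barley beer reaches 0; allowable decrease = 88 hr.

88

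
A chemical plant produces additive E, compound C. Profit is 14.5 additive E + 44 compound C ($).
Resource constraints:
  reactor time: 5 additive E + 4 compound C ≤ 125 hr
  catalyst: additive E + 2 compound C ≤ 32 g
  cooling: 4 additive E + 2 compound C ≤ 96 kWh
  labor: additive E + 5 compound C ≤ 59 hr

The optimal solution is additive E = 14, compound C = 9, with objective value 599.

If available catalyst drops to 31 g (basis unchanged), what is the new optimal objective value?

At the optimum: reactor time uses 106 of 125 (slack = 19); catalyst uses 32 of 32 (binding); cooling uses 74 of 96 (slack = 22); labor uses 59 of 59 (binding).
Slack constraints have shadow price 0 (complementary slackness).
From A_Bᵀ y = c: 1·y_catalyst + 1·y_labor = 14.5; 2·y_catalyst + 5·y_labor = 44.
This yields shadow prices y_catalyst = 9.5, y_labor = 5.
Δz = y_catalyst·Δb = 9.5 × (-1) = -9.5, so new z* = 599 − 9.5 = 589.5.

589.5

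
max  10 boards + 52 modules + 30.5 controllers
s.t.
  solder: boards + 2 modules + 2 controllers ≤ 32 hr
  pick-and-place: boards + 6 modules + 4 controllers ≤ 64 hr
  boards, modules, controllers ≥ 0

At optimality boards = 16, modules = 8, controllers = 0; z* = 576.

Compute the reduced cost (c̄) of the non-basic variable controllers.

Check each constraint at x*: solder 32/32 (tight); pick-and-place 64/64 (tight).
Dual feasibility on the basic columns requires 1·y_solder + 1·y_pick-and-place = 10, 2·y_solder + 6·y_pick-and-place = 52.
This yields shadow prices y_solder = 2, y_pick-and-place = 8.
Reduced cost of controllers: c₃ − yᵀa₃ = 30.5 − (2·2 + 8·4) = 30.5 − 36 = -5.5.

-5.5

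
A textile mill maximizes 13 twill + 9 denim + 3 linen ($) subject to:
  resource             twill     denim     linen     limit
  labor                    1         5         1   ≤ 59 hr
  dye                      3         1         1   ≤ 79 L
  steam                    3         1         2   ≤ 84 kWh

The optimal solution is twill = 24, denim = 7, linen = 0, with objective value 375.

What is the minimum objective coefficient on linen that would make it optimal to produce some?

At the optimum: labor uses 59 of 59 (binding); dye uses 79 of 79 (binding); steam uses 79 of 84 (slack = 5).
Since steam is not tight, its dual is 0.
Dual feasibility on the basic columns requires 1·y_labor + 3·y_dye = 13, 5·y_labor + 1·y_dye = 9.
Solving: y_labor = 1, y_dye = 4.
linen enters the basis when its profit ≥ yᵀa₃ = 1·1 + 4·1 = 5.

5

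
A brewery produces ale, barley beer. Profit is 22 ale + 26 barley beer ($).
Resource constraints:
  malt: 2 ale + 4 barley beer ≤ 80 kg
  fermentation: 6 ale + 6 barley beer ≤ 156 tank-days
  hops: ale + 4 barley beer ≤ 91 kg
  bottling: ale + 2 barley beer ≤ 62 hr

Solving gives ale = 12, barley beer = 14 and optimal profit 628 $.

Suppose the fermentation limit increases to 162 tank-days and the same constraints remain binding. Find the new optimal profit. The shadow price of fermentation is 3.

646

Δb = 6, so new z* = 628 + (3)·(6) = 628 + 18 = 646.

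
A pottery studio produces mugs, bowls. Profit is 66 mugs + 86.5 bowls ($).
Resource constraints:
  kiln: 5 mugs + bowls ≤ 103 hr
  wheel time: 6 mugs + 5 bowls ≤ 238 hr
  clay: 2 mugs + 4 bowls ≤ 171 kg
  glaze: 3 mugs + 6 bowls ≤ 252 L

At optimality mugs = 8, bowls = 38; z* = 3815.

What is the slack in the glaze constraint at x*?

glaze used = 3·8 + 6·38 = 252; slack = 252 − 252 = 0.

0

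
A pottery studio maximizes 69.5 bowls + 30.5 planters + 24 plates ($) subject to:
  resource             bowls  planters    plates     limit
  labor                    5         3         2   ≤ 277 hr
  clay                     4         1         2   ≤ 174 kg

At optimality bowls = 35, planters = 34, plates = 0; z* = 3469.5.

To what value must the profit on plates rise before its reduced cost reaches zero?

31

Both labor and clay are binding at x*.
Dual feasibility on the basic columns requires 5·y_labor + 4·y_clay = 69.5, 3·y_labor + 1·y_clay = 30.5.
→ y_labor = 7.5 and y_clay = 8.
plates enters the basis when its profit ≥ yᵀa₃ = 7.5·2 + 8·2 = 31.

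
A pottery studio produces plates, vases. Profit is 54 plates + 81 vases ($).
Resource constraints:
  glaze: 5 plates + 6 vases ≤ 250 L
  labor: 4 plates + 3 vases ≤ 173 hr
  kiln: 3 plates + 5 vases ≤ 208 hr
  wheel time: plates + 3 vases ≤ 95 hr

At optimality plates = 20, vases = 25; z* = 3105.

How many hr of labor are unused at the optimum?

labor used = 4·20 + 3·25 = 155; slack = 173 − 155 = 18.

18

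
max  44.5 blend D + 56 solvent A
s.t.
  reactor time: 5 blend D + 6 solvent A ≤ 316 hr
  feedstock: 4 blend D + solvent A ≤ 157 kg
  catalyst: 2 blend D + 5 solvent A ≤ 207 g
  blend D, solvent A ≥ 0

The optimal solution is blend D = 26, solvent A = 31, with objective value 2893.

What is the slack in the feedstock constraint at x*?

feedstock used = 4·26 + 1·31 = 135; slack = 157 − 135 = 22.

22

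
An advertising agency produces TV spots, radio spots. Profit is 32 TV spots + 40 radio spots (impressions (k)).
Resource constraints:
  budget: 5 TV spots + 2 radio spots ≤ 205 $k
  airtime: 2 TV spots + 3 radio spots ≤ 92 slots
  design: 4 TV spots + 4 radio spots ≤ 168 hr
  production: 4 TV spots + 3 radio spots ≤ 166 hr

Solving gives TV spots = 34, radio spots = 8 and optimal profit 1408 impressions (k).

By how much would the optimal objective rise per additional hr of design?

4

Binding: airtime and design. Non-binding: budget (19 unused), production (6 unused).
By complementary slackness, y = 0 for the non-binding constraints.
The binding rows give the dual system: 2·y_airtime + 4·y_design = 32 and 3·y_airtime + 4·y_design = 40.
Solving: y_airtime = 8, y_design = 4.
Shadow price of design = 4.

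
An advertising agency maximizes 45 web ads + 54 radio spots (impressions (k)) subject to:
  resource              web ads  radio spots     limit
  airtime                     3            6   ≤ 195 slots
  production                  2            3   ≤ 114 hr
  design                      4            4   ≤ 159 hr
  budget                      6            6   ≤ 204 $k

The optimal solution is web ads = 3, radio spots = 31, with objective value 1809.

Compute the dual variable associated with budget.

At the optimum: airtime uses 195 of 195 (binding); production uses 99 of 114 (slack = 15); design uses 136 of 159 (slack = 23); budget uses 204 of 204 (binding).
Slack constraints have shadow price 0 (complementary slackness).
From A_Bᵀ y = c: 3·y_airtime + 6·y_budget = 45; 6·y_airtime + 6·y_budget = 54.
→ y_airtime = 3 and y_budget = 6.
Shadow price of budget = 6.

6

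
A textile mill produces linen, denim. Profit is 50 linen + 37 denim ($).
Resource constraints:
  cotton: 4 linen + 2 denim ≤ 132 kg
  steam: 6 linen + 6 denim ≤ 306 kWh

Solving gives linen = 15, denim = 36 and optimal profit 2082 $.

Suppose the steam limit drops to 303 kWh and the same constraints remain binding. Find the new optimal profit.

Check each constraint at x*: cotton 132/132 (tight); steam 306/306 (tight).
From A_Bᵀ y = c: 4·y_cotton + 6·y_steam = 50; 2·y_cotton + 6·y_steam = 37.
→ y_cotton = 6.5 and y_steam = 4.
Δz = y_steam·Δb = 4 × (-3) = -12, so new z* = 2082 − 12 = 2070.

2070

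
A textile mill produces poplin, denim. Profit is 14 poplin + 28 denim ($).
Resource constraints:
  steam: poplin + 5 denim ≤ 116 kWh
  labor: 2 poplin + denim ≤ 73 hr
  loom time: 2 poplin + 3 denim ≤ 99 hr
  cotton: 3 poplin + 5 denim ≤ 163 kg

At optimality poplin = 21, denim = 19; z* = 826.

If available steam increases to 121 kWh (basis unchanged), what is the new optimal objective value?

836

Binding: steam and loom time. Non-binding: labor (12 unused), cotton (5 unused).
Since labor, cotton are not tight, their duals are 0.
From A_Bᵀ y = c: 1·y_steam + 2·y_loom time = 14; 5·y_steam + 3·y_loom time = 28.
Solving: y_steam = 2, y_loom time = 6.
Δz = y_steam·Δb = 2 × (5) = 10, so new z* = 826 + 10 = 836.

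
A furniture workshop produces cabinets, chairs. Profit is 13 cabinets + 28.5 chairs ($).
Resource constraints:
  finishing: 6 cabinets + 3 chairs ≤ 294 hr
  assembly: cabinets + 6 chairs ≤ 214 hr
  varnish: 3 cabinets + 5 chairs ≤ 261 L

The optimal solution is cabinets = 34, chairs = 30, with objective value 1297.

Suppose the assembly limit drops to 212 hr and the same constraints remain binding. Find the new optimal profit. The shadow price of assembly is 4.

1289

Δb = -2, so new z* = 1297 + (4)·(-2) = 1297 − 8 = 1289.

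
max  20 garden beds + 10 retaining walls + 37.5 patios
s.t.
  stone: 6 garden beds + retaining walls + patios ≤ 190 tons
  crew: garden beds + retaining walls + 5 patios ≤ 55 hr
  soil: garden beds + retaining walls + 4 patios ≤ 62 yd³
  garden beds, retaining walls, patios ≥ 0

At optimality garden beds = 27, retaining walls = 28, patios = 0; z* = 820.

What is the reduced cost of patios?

Check each constraint at x*: stone 190/190 (tight); crew 55/55 (tight); soil 55/62 (slack 7).
By complementary slackness, y = 0 for the non-binding constraint.
The binding rows give the dual system: 6·y_stone + 1·y_crew = 20 and 1·y_stone + 1·y_crew = 10.
This yields shadow prices y_stone = 2, y_crew = 8.
Reduced cost of patios: c₃ − yᵀa₃ = 37.5 − (2·1 + 8·5) = 37.5 − 42 = -4.5.

-4.5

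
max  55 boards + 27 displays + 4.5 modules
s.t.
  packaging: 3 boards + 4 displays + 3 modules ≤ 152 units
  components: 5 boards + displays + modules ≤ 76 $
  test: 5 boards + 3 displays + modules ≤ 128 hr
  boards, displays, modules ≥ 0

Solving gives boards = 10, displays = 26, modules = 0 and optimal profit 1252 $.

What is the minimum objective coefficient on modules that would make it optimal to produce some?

11

At the optimum: packaging uses 134 of 152 (slack = 18); components uses 76 of 76 (binding); test uses 128 of 128 (binding).
Since packaging is not tight, its dual is 0.
The binding rows give the dual system: 5·y_components + 5·y_test = 55 and 1·y_components + 3·y_test = 27.
→ y_components = 3 and y_test = 8.
modules enters the basis when its profit ≥ yᵀa₃ = 3·1 + 8·1 = 11.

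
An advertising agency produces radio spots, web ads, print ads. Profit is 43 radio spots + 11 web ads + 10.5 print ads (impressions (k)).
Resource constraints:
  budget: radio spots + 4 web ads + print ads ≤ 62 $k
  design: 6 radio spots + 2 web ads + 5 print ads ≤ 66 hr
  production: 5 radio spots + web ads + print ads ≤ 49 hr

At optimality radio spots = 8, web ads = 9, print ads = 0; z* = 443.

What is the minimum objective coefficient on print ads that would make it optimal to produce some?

Check each constraint at x*: budget 44/62 (slack 18); design 66/66 (tight); production 49/49 (tight).
By complementary slackness, y = 0 for the non-binding constraint.
From A_Bᵀ y = c: 6·y_design + 5·y_production = 43; 2·y_design + 1·y_production = 11.
This yields shadow prices y_design = 3, y_production = 5.
print ads enters the basis when its profit ≥ yᵀa₃ = 3·5 + 5·1 = 20.

20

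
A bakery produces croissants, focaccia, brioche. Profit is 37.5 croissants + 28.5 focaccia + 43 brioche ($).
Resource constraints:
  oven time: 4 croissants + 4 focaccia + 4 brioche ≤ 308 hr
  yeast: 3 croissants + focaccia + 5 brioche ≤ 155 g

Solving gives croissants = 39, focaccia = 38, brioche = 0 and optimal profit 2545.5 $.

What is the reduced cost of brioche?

Check each constraint at x*: oven time 308/308 (tight); yeast 155/155 (tight).
From A_Bᵀ y = c: 4·y_oven time + 3·y_yeast = 37.5; 4·y_oven time + 1·y_yeast = 28.5.
→ y_oven time = 6 and y_yeast = 4.5.
Reduced cost of brioche: c₃ − yᵀa₃ = 43 − (6·4 + 4.5·5) = 43 − 46.5 = -3.5.

-3.5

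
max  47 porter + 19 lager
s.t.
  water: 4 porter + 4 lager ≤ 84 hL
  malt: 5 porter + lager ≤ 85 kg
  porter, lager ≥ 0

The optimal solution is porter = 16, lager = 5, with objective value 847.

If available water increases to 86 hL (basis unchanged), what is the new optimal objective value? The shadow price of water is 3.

Δb = 2, so new z* = 847 + (3)·(2) = 847 + 6 = 853.

853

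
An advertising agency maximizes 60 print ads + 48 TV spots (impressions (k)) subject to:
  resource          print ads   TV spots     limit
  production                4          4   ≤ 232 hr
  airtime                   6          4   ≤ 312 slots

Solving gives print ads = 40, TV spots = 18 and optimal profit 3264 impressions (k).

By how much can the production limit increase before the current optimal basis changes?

80

Binding constraints: production, airtime. The basis is B = [[4,4],[6,4]] with det -8.
Per unit increase in production, x* moves by d = (-0.5, 0.75).
The basis stays optimal until print ads reaches 0; allowable increase = 80 hr.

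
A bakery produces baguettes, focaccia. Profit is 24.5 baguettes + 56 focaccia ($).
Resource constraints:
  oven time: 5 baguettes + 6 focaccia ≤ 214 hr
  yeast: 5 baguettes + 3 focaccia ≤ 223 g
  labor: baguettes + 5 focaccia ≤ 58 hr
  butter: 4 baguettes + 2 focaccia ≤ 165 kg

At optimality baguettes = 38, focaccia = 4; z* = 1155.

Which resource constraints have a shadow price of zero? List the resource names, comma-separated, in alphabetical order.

butter, yeast

oven time: 214/214 (binding)
yeast: 202/223 (slack 21)
labor: 58/58 (binding)
butter: 160/165 (slack 5)
By complementary slackness, a constraint with positive slack has shadow price 0 → butter, yeast.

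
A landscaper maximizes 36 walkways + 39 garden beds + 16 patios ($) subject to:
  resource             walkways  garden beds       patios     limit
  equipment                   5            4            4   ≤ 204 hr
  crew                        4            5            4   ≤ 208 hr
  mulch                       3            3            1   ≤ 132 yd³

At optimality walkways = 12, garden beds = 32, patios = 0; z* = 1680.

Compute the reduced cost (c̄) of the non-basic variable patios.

-4

Binding: crew and mulch. Non-binding: equipment (16 unused).
Slack constraints have shadow price 0 (complementary slackness).
Dual feasibility on the basic columns requires 4·y_crew + 3·y_mulch = 36, 5·y_crew + 3·y_mulch = 39.
→ y_crew = 3 and y_mulch = 8.
Reduced cost of patios: c₃ − yᵀa₃ = 16 − (3·4 + 8·1) = 16 − 20 = -4.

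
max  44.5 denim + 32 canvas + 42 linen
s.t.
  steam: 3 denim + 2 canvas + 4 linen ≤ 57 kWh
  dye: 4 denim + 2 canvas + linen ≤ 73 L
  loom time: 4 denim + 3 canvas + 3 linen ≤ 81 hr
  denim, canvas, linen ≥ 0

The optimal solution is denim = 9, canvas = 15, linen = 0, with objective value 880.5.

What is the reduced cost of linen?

Binding: steam and loom time. Non-binding: dye (7 unused).
By complementary slackness, y = 0 for the non-binding constraint.
From A_Bᵀ y = c: 3·y_steam + 4·y_loom time = 44.5; 2·y_steam + 3·y_loom time = 32.
Solving: y_steam = 5.5, y_loom time = 7.
Reduced cost of linen: c₃ − yᵀa₃ = 42 − (5.5·4 + 7·3) = 42 − 43 = -1.

-1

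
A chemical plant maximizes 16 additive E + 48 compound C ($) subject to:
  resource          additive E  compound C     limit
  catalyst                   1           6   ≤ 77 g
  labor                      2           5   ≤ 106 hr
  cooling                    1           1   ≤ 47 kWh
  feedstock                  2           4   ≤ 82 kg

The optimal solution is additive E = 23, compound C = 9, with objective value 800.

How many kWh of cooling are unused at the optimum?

15

cooling used = 1·23 + 1·9 = 32; slack = 47 − 32 = 15.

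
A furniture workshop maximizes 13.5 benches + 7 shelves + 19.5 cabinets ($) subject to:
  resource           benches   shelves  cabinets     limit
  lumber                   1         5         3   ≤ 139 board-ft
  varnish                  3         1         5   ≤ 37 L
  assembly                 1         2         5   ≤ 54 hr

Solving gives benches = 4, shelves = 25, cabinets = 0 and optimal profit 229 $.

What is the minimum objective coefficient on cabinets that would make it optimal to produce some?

27.5

Check each constraint at x*: lumber 129/139 (slack 10); varnish 37/37 (tight); assembly 54/54 (tight).
Slack constraints have shadow price 0 (complementary slackness).
Dual feasibility on the basic columns requires 3·y_varnish + 1·y_assembly = 13.5, 1·y_varnish + 2·y_assembly = 7.
→ y_varnish = 4 and y_assembly = 1.5.
cabinets enters the basis when its profit ≥ yᵀa₃ = 4·5 + 1.5·5 = 27.5.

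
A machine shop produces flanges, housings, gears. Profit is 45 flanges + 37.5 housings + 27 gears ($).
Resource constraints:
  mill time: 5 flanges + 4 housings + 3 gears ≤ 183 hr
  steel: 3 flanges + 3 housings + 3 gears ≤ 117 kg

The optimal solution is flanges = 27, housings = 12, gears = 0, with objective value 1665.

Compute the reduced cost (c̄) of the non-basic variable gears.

At the optimum: mill time uses 183 of 183 (binding); steel uses 117 of 117 (binding).
From A_Bᵀ y = c: 5·y_mill time + 3·y_steel = 45; 4·y_mill time + 3·y_steel = 37.5.
→ y_mill time = 7.5 and y_steel = 2.5.
Reduced cost of gears: c₃ − yᵀa₃ = 27 − (7.5·3 + 2.5·3) = 27 − 30 = -3.

-3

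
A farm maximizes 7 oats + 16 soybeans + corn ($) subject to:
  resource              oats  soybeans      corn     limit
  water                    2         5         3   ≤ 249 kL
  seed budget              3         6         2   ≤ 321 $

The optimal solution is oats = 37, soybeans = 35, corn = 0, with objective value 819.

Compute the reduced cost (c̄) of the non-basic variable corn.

Both water and seed budget are binding at x*.
From A_Bᵀ y = c: 2·y_water + 3·y_seed budget = 7; 5·y_water + 6·y_seed budget = 16.
→ y_water = 2 and y_seed budget = 1.
Reduced cost of corn: c₃ − yᵀa₃ = 1 − (2·3 + 1·2) = 1 − 8 = -7.

-7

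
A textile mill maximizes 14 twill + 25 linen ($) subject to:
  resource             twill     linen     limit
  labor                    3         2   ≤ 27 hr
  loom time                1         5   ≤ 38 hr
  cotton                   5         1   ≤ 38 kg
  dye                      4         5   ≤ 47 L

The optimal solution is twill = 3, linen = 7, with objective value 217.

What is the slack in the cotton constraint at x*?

16

cotton used = 5·3 + 1·7 = 22; slack = 38 − 22 = 16.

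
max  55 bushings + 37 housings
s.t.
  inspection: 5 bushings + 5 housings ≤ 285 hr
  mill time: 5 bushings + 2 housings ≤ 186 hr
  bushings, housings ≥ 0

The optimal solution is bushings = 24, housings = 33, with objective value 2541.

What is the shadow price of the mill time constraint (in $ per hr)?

At the optimum: inspection uses 285 of 285 (binding); mill time uses 186 of 186 (binding).
Dual feasibility on the basic columns requires 5·y_inspection + 5·y_mill time = 55, 5·y_inspection + 2·y_mill time = 37.
Solving: y_inspection = 5, y_mill time = 6.
Shadow price of mill time = 6.

6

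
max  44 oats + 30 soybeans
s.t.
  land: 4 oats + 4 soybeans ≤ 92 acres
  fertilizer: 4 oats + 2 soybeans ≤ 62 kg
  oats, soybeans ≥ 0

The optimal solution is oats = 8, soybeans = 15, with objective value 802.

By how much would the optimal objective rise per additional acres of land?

At the optimum: land uses 92 of 92 (binding); fertilizer uses 62 of 62 (binding).
Dual feasibility on the basic columns requires 4·y_land + 4·y_fertilizer = 44, 4·y_land + 2·y_fertilizer = 30.
Solving: y_land = 4, y_fertilizer = 7.
Shadow price of land = 4.

4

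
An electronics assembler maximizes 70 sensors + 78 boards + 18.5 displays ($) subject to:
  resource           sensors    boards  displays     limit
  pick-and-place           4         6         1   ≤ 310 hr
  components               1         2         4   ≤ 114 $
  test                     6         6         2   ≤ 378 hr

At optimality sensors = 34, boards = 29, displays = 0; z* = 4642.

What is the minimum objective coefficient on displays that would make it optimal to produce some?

Check each constraint at x*: pick-and-place 310/310 (tight); components 92/114 (slack 22); test 378/378 (tight).
Since components is not tight, its dual is 0.
From A_Bᵀ y = c: 4·y_pick-and-place + 6·y_test = 70; 6·y_pick-and-place + 6·y_test = 78.
→ y_pick-and-place = 4 and y_test = 9.
displays enters the basis when its profit ≥ yᵀa₃ = 4·1 + 9·2 = 22.

22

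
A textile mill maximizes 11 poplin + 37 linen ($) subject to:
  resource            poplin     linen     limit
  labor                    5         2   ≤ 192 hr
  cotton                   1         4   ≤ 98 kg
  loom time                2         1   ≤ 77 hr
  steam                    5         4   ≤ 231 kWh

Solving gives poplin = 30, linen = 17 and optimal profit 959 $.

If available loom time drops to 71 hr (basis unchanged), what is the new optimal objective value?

953

At the optimum: labor uses 184 of 192 (slack = 8); cotton uses 98 of 98 (binding); loom time uses 77 of 77 (binding); steam uses 218 of 231 (slack = 13).
Since labor, steam are not tight, their duals are 0.
From A_Bᵀ y = c: 1·y_cotton + 2·y_loom time = 11; 4·y_cotton + 1·y_loom time = 37.
This yields shadow prices y_cotton = 9, y_loom time = 1.
Δz = y_loom time·Δb = 1 × (-6) = -6, so new z* = 959 − 6 = 953.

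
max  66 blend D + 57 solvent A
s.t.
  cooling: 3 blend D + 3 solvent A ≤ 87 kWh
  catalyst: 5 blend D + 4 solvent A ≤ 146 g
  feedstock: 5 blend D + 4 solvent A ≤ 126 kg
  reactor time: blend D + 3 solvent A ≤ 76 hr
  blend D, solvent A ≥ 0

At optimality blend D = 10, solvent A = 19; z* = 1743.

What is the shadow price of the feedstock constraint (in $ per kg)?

At the optimum: cooling uses 87 of 87 (binding); catalyst uses 126 of 146 (slack = 20); feedstock uses 126 of 126 (binding); reactor time uses 67 of 76 (slack = 9).
Slack constraints have shadow price 0 (complementary slackness).
From A_Bᵀ y = c: 3·y_cooling + 5·y_feedstock = 66; 3·y_cooling + 4·y_feedstock = 57.
Solving: y_cooling = 7, y_feedstock = 9.
Shadow price of feedstock = 9.

9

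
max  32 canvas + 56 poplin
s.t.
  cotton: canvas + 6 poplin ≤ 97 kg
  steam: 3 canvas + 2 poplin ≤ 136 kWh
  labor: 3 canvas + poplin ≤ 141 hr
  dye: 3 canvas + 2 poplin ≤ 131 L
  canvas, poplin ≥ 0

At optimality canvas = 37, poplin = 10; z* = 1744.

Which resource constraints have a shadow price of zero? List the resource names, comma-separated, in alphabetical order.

cotton: 97/97 (binding)
steam: 131/136 (slack 5)
labor: 121/141 (slack 20)
dye: 131/131 (binding)
By complementary slackness, a constraint with positive slack has shadow price 0 → labor, steam.

labor, steam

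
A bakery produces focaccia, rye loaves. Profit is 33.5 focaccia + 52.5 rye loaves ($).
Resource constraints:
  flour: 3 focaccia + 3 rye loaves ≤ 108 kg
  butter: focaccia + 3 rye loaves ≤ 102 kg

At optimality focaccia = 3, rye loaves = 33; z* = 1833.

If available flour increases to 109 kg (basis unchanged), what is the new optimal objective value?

1841

At the optimum: flour uses 108 of 108 (binding); butter uses 102 of 102 (binding).
From A_Bᵀ y = c: 3·y_flour + 1·y_butter = 33.5; 3·y_flour + 3·y_butter = 52.5.
Solving: y_flour = 8, y_butter = 9.5.
Δz = y_flour·Δb = 8 × (1) = 8, so new z* = 1833 + 8 = 1841.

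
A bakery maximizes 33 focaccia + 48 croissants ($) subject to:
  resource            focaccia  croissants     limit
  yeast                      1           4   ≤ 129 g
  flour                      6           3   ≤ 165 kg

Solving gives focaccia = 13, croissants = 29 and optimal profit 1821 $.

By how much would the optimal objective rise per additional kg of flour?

4

At the optimum: yeast uses 129 of 129 (binding); flour uses 165 of 165 (binding).
From A_Bᵀ y = c: 1·y_yeast + 6·y_flour = 33; 4·y_yeast + 3·y_flour = 48.
This yields shadow prices y_yeast = 9, y_flour = 4.
Shadow price of flour = 4.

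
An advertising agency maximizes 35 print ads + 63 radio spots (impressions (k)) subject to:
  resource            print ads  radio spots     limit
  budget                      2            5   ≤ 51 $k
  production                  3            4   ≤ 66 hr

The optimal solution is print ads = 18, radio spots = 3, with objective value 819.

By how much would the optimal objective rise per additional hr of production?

7

At the optimum: budget uses 51 of 51 (binding); production uses 66 of 66 (binding).
The binding rows give the dual system: 2·y_budget + 3·y_production = 35 and 5·y_budget + 4·y_production = 63.
Solving: y_budget = 7, y_production = 7.
Shadow price of production = 7.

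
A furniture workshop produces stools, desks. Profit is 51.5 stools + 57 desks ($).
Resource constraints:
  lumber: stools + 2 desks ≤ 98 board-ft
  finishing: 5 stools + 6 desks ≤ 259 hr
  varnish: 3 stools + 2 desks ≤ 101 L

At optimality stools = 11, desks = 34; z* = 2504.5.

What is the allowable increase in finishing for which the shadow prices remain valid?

Binding constraints: finishing, varnish. The basis is B = [[5,6],[3,2]] with det -8.
Per unit increase in finishing, x* moves by d = (-0.25, 0.375).
The basis stays optimal until lumber becomes binding; allowable increase = 38 hr.

38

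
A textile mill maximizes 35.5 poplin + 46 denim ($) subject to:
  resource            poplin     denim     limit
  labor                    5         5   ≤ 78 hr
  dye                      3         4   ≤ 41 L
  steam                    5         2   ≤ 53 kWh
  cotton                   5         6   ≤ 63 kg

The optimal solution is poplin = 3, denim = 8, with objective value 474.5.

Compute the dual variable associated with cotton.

Check each constraint at x*: labor 55/78 (slack 23); dye 41/41 (tight); steam 31/53 (slack 22); cotton 63/63 (tight).
Slack constraints have shadow price 0 (complementary slackness).
Dual feasibility on the basic columns requires 3·y_dye + 5·y_cotton = 35.5, 4·y_dye + 6·y_cotton = 46.
Solving: y_dye = 8.5, y_cotton = 2.
Shadow price of cotton = 2.

2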